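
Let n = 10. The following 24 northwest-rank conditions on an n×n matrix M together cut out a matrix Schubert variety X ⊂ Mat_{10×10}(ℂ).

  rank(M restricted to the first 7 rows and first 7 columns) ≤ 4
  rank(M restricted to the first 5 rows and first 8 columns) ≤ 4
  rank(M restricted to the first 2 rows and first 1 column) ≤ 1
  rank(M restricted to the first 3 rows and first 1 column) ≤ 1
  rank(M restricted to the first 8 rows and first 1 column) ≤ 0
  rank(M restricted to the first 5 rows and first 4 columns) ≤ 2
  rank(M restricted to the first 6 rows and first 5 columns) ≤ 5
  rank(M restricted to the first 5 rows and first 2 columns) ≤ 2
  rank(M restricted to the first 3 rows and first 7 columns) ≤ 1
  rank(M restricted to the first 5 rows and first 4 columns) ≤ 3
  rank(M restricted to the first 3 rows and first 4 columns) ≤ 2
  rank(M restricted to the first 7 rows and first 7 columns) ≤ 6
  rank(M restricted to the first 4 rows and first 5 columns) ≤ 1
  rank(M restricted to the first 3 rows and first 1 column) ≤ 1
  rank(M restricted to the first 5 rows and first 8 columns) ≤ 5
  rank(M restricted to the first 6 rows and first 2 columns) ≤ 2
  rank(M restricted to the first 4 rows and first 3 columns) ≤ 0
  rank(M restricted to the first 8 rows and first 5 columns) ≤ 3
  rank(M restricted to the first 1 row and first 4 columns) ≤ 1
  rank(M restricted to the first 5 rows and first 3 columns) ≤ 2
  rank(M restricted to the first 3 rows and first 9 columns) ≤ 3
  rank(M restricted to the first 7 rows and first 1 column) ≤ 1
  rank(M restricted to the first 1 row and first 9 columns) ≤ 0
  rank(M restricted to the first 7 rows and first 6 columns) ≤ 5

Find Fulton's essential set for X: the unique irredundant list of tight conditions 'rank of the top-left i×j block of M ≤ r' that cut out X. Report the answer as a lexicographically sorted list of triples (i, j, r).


Rank table r_w(10×10) implied by the 24 constraints:

  row 1: 0  0  0  0  0  0  0  0  0  1
  row 2: 0  0  0  1  1  1  1  1  1  2
  row 3: 0  0  0  1  1  1  1  2  2  3
  row 4: 0  0  0  1  1  2  2  3  3  4
  row 5: 0  1  1  2  2  3  3  4  4  5
  row 6: 0  1  2  3  3  4  4  5  5  6
  row 7: 0  1  2  3  3  4  4  5  6  7
  row 8: 0  1  2  3  3  4  5  6  7  8
  row 9: 1  2  3  4  4  5  6  7  8  9
  row 10: 1  2  3  4  5  6  7  8  9  10

reading off 1-entries of Δ²R: w = (10, 4, 8, 6, 2, 3, 9, 7, 1, 5).

Rothe diagram D(w) (29 cells), 7 SE-corners (essential conditions):

[(1, 9, 0), (3, 7, 1), (4, 3, 0), (4, 5, 1), (7, 7, 4), (8, 1, 0), (8, 5, 3)]


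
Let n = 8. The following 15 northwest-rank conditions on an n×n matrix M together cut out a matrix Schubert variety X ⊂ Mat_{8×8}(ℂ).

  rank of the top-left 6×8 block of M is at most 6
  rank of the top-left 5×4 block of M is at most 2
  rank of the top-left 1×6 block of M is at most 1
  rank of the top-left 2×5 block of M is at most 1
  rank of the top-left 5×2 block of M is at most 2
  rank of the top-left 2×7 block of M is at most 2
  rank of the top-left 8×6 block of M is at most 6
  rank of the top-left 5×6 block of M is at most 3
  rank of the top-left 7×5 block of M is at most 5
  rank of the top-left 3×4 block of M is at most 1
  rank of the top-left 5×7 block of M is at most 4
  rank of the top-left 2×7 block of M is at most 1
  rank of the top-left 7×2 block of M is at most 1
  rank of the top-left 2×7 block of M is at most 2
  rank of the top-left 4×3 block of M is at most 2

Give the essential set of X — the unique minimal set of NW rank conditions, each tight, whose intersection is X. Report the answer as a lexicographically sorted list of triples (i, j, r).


Propagating the 15 rank bounds to every northwest block:

  1 1 1 1 1 1 1 1
  1 1 1 1 1 1 1 2
  1 1 1 1 2 2 2 3
  1 1 2 2 3 3 3 4
  1 1 2 2 3 3 4 5
  1 1 2 3 4 4 5 6
  1 1 2 3 4 5 6 7
  1 2 3 4 5 6 7 8

hence w(1..8) = (1, 8, 5, 3, 7, 4, 6, 2).

5 SE-corners of the 15-cell Rothe diagram give Ess(w):

[(2, 7, 1), (3, 4, 1), (5, 4, 2), (5, 6, 3), (7, 2, 1)]


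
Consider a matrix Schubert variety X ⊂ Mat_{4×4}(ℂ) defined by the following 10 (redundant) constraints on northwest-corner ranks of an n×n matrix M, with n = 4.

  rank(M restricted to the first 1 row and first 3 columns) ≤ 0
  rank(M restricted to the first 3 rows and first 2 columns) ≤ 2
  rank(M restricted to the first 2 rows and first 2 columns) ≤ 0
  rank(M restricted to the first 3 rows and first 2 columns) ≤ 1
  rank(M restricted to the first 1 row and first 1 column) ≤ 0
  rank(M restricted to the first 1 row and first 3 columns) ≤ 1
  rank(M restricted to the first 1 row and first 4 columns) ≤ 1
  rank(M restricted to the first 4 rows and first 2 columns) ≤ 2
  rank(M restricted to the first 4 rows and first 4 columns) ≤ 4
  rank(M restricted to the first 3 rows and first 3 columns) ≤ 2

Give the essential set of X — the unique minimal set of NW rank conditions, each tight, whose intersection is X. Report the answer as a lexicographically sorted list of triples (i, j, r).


Reconstructing r_w from the 10 given conditions:

  R[1]: 0 0 0 1
  R[2]: 0 0 1 2
  R[3]: 1 1 2 3
  R[4]: 1 2 3 4

so w = (4, 3, 1, 2).

Rothe diagram D(w) (5 cells), 2 SE-corners (essential conditions):

[(1, 3, 0), (2, 2, 0)]


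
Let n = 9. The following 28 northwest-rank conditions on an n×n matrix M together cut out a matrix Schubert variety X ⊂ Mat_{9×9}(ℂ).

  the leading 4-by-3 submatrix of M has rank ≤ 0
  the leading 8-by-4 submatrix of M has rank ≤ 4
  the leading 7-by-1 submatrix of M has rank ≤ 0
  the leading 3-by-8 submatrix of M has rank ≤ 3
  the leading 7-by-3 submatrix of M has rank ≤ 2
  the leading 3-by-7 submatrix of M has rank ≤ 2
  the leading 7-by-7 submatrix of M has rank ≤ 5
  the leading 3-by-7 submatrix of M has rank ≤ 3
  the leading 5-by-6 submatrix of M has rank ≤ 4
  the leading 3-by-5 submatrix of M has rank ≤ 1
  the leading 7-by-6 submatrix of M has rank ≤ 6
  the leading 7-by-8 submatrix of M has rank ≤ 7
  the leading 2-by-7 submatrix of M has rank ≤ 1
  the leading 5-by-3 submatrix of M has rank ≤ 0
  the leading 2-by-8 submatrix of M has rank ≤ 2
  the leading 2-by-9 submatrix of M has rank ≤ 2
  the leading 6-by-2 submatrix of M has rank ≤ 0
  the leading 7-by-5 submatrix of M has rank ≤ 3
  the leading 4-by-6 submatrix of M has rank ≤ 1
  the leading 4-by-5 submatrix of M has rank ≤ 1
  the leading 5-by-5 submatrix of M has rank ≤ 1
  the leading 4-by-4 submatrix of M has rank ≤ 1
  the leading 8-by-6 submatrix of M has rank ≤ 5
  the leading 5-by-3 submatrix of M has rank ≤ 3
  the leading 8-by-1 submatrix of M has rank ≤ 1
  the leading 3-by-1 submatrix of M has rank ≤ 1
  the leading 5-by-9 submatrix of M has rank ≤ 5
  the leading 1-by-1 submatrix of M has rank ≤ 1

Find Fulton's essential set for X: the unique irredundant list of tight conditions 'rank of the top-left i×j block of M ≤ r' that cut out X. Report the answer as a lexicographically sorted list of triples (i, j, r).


Propagating the 28 rank bounds to every northwest block:

  0 | 0 | 0 | 1 | 1 | 1 | 1 | 1 | 1
  0 | 0 | 0 | 1 | 1 | 1 | 1 | 2 | 2
  0 | 0 | 0 | 1 | 1 | 1 | 2 | 3 | 3
  0 | 0 | 0 | 1 | 1 | 1 | 2 | 3 | 4
  0 | 0 | 0 | 1 | 1 | 2 | 3 | 4 | 5
  0 | 0 | 1 | 2 | 2 | 3 | 4 | 5 | 6
  0 | 1 | 2 | 3 | 3 | 4 | 5 | 6 | 7
  1 | 2 | 3 | 4 | 4 | 5 | 6 | 7 | 8
  1 | 2 | 3 | 4 | 5 | 6 | 7 | 8 | 9

reading off 1-entries of Δ²R: w = (4, 8, 7, 9, 6, 3, 2, 1, 5).

6 SE-corners of the 26-cell Rothe diagram give Ess(w):

[(2, 7, 1), (4, 6, 1), (5, 3, 0), (5, 5, 1), (6, 2, 0), (7, 1, 0)]


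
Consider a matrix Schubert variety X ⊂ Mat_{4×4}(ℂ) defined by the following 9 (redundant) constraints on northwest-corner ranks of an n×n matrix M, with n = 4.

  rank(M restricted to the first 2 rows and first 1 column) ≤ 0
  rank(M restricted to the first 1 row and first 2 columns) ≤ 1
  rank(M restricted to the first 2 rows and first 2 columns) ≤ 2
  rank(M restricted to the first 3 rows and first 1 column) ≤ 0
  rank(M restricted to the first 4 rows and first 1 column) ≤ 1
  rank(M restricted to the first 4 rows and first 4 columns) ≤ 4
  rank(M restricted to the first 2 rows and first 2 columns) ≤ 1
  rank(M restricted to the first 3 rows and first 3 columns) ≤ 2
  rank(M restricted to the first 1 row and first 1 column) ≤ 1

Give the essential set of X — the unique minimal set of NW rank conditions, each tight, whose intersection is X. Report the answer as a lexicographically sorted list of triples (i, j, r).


Computing R[i][j] = min implied NW-rank bound (n=4, 9 conditions):

  R[1]: 0  1  1  1
  R[2]: 0  1  2  2
  R[3]: 0  1  2  3
  R[4]: 1  2  3  4

second differences of R give the permutation w = (2, 3, 4, 1).

ℓ(w)=3; the 1 essential cell (i,j,r):

[(3, 1, 0)]


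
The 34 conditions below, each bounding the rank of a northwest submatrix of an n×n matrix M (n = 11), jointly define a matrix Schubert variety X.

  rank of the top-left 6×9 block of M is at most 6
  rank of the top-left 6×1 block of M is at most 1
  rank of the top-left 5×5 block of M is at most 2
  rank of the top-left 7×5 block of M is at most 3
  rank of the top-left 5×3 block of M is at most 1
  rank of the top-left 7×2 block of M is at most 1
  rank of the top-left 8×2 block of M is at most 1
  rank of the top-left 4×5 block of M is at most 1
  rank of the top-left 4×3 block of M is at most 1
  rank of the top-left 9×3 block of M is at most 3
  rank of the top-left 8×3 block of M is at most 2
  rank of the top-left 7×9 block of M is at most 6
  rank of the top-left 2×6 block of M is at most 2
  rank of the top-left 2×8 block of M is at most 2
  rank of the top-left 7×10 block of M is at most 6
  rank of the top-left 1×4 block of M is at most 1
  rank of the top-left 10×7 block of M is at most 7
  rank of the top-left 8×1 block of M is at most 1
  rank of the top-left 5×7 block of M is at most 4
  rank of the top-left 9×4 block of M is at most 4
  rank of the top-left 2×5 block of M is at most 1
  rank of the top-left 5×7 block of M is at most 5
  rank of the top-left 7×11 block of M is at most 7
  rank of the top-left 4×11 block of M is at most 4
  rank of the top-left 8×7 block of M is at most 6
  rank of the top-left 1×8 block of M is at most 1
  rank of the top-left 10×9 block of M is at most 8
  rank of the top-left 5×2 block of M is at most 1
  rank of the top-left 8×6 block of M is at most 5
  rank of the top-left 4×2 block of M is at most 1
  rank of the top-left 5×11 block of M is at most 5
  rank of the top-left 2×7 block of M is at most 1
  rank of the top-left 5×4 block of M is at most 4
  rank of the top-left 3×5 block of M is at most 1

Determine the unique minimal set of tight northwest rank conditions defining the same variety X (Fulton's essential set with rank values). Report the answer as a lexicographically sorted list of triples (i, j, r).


Rank table r_w(11×11) implied by the 34 constraints:

  row 1: 1 1 1 1 1 1 1 1 1 1 1
  row 2: 1 1 1 1 1 1 1 2 2 2 2
  row 3: 1 1 1 1 1 2 2 3 3 3 3
  row 4: 1 1 1 1 1 2 3 4 4 4 4
  row 5: 1 1 1 2 2 3 4 5 5 5 5
  row 6: 1 1 2 3 3 4 5 6 6 6 6
  row 7: 1 1 2 3 3 4 5 6 6 6 7
  row 8: 1 1 2 3 4 5 6 7 7 7 8
  row 9: 1 2 3 4 5 6 7 8 8 8 9
  row 10: 1 2 3 4 5 6 7 8 8 9 10
  row 11: 1 2 3 4 5 6 7 8 9 10 11

giving w = (1, 8, 6, 7, 4, 3, 11, 5, 2, 10, 9) via Δ²R.

Rothe diagram D(w) (23 cells), 7 SE-corners (essential conditions):

[(2, 7, 1), (4, 5, 1), (5, 3, 1), (7, 5, 3), (7, 10, 6), (8, 2, 1), (10, 9, 8)]


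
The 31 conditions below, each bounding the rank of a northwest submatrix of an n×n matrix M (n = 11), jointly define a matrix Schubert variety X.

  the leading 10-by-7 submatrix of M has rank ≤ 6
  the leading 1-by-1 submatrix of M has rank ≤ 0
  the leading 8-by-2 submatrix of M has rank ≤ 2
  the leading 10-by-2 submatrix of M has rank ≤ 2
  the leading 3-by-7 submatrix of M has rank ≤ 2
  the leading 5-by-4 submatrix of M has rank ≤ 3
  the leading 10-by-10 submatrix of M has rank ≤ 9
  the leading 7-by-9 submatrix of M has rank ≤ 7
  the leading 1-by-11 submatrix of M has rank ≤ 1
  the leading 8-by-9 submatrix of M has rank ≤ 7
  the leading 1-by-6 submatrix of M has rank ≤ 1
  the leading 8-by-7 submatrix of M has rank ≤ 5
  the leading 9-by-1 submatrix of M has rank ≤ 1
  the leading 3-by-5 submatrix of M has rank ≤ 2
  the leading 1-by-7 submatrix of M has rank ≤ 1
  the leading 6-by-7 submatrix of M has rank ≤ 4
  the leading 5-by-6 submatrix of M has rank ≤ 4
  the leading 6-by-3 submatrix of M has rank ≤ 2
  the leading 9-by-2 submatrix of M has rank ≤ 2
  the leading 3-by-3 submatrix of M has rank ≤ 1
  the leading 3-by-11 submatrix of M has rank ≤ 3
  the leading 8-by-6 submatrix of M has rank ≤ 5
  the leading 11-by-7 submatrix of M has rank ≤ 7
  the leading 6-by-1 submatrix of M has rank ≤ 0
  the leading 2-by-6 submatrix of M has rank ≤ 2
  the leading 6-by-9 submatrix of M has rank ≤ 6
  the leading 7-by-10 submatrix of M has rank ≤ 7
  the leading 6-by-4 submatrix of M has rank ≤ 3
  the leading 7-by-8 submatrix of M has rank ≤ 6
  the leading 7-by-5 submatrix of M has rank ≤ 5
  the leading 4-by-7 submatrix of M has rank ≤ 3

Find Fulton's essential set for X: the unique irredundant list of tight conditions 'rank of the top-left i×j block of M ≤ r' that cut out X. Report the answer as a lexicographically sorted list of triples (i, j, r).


Reconstructing r_w from the 31 given conditions:

  0, 1, 1, 1, 1, 1, 1, 1, 1, 1, 1
  0, 1, 1, 2, 2, 2, 2, 2, 2, 2, 2
  0, 1, 1, 2, 2, 2, 2, 3, 3, 3, 3
  0, 1, 2, 3, 3, 3, 3, 4, 4, 4, 4
  0, 1, 2, 3, 4, 4, 4, 5, 5, 5, 5
  0, 1, 2, 3, 4, 4, 4, 5, 6, 6, 6
  1, 2, 3, 4, 5, 5, 5, 6, 7, 7, 7
  1, 2, 3, 4, 5, 5, 5, 6, 7, 8, 8
  1, 2, 3, 4, 5, 6, 6, 7, 8, 9, 9
  1, 2, 3, 4, 5, 6, 6, 7, 8, 9, 10
  1, 2, 3, 4, 5, 6, 7, 8, 9, 10, 11

second differences of R give the permutation w = (2, 4, 8, 3, 5, 9, 1, 10, 6, 11, 7).

D(w) has 16 cells with 6 SE-corners; essential set:

[(3, 3, 1), (3, 7, 2), (6, 1, 0), (6, 7, 4), (8, 7, 5), (10, 7, 6)]


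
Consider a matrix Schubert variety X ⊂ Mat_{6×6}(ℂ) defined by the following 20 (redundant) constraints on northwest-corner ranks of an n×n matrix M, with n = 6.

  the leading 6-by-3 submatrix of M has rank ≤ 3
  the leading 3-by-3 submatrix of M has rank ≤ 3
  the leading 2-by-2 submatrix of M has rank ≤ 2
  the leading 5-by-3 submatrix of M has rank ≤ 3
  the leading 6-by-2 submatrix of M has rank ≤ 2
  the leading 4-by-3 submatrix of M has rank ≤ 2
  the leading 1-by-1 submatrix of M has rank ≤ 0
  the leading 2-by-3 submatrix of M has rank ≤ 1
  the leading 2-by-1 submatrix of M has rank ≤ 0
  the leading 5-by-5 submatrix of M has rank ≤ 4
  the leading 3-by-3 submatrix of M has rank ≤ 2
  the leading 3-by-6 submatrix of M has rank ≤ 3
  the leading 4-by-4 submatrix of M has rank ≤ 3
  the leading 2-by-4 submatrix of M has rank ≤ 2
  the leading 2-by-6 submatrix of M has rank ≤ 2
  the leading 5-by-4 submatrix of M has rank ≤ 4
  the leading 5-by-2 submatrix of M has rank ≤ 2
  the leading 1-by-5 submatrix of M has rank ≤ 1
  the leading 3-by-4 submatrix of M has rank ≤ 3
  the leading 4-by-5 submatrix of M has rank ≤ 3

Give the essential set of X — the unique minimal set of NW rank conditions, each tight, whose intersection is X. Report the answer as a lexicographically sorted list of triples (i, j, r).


Reconstructing r_w from the 20 given conditions:

  R[1]: 0, 1, 1, 1, 1, 1
  R[2]: 0, 1, 1, 2, 2, 2
  R[3]: 1, 2, 2, 3, 3, 3
  R[4]: 1, 2, 2, 3, 3, 4
  R[5]: 1, 2, 3, 4, 4, 5
  R[6]: 1, 2, 3, 4, 5, 6

hence w(1..6) = (2, 4, 1, 6, 3, 5).

Fulton essential set (4 of the 5 Rothe cells):

[(2, 1, 0), (2, 3, 1), (4, 3, 2), (4, 5, 3)]


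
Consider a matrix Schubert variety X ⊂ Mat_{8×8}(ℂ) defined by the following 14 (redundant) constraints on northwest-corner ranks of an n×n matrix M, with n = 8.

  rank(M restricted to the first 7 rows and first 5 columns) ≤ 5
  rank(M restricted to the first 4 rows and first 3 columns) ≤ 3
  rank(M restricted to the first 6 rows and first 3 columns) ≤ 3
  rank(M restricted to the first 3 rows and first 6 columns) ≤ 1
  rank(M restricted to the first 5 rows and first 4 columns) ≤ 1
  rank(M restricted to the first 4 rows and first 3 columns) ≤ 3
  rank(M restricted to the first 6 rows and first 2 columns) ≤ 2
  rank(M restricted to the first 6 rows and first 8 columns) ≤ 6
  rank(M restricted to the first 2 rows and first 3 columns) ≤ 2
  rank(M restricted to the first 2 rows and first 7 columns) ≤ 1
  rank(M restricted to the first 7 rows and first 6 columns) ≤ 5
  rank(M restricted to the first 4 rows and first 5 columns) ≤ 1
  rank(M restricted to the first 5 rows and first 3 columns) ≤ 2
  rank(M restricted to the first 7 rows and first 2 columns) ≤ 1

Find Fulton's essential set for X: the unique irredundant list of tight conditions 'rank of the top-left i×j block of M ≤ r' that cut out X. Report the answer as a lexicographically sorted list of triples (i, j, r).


Computing R[i][j] = min implied NW-rank bound (n=8, 14 conditions):

  R[1]: 1 1 1 1 1 1 1 1
  R[2]: 1 1 1 1 1 1 1 2
  R[3]: 1 1 1 1 1 1 2 3
  R[4]: 1 1 1 1 1 2 3 4
  R[5]: 1 1 1 1 2 3 4 5
  R[6]: 1 1 2 2 3 4 5 6
  R[7]: 1 1 2 3 4 5 6 7
  R[8]: 1 2 3 4 5 6 7 8

second differences of R give the permutation w = (1, 8, 7, 6, 5, 3, 4, 2).

Fulton essential set (5 of the 20 Rothe cells):

[(2, 7, 1), (3, 6, 1), (4, 5, 1), (5, 4, 1), (7, 2, 1)]


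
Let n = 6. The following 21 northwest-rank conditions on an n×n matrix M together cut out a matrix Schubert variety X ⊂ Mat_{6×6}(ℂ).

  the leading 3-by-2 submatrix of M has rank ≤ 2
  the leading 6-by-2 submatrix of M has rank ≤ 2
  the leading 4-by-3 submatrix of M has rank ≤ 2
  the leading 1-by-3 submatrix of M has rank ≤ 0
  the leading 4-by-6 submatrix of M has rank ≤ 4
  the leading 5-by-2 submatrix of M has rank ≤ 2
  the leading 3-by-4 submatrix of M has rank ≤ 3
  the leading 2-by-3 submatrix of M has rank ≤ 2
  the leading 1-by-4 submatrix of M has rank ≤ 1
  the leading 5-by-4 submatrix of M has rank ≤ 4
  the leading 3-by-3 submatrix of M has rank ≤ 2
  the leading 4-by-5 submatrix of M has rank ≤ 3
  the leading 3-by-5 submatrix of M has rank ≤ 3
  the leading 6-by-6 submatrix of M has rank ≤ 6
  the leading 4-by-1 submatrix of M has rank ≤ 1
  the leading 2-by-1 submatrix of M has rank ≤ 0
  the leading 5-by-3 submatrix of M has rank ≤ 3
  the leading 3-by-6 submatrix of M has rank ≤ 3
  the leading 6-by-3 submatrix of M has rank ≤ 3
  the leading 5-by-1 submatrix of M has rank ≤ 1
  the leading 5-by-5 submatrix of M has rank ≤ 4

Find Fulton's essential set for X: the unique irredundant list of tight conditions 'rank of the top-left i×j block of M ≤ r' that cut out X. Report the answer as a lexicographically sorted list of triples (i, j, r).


Computing R[i][j] = min implied NW-rank bound (n=6, 21 conditions):

  i=1: 0  0  0  1  1  1
  i=2: 0  1  1  2  2  2
  i=3: 1  2  2  3  3  3
  i=4: 1  2  2  3  3  4
  i=5: 1  2  3  4  4  5
  i=6: 1  2  3  4  5  6

the unique w with this rank table is (4, 2, 1, 6, 3, 5).

D(w) has 6 cells with 4 SE-corners; essential set:

[(1, 3, 0), (2, 1, 0), (4, 3, 2), (4, 5, 3)]


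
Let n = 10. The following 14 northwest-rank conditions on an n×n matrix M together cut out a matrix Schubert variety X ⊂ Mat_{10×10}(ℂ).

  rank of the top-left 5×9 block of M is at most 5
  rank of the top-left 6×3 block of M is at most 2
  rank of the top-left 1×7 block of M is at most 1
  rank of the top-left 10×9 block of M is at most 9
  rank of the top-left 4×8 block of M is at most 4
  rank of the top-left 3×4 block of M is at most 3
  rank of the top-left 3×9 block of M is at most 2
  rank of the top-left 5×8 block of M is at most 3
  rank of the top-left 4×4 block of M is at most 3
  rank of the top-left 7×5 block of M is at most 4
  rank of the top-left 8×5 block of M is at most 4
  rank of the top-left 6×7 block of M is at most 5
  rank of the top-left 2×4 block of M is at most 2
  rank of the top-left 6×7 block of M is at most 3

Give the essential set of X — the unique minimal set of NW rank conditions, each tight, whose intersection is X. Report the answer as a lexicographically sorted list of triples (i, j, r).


Computing R[i][j] = min implied NW-rank bound (n=10, 14 conditions):

  1, 1, 1, 1, 1, 1, 1, 1, 1, 1
  1, 2, 2, 2, 2, 2, 2, 2, 2, 2
  1, 2, 2, 2, 2, 2, 2, 2, 2, 3
  1, 2, 2, 3, 3, 3, 3, 3, 3, 4
  1, 2, 2, 3, 3, 3, 3, 3, 4, 5
  1, 2, 2, 3, 3, 3, 3, 4, 5, 6
  1, 2, 3, 4, 4, 4, 4, 5, 6, 7
  1, 2, 3, 4, 4, 5, 5, 6, 7, 8
  1, 2, 3, 4, 5, 6, 6, 7, 8, 9
  1, 2, 3, 4, 5, 6, 7, 8, 9, 10

the unique w with this rank table is (1, 2, 10, 4, 9, 8, 3, 6, 5, 7).

|D(w)|=18, |Ess(w)|=5:

[(3, 9, 2), (5, 8, 3), (6, 3, 2), (6, 7, 3), (8, 5, 4)]


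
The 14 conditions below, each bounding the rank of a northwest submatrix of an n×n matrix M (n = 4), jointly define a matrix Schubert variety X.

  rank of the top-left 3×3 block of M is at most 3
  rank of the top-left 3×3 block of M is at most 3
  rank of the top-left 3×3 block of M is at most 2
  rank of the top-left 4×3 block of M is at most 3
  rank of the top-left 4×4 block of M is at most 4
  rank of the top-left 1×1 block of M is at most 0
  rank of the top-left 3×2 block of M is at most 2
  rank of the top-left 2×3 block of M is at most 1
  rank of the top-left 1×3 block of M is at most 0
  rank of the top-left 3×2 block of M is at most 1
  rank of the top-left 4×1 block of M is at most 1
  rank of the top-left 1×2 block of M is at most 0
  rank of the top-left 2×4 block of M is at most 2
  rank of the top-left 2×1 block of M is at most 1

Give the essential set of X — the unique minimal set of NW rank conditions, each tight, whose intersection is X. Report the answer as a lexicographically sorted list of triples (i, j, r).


Reconstructing r_w from the 14 given conditions:

  row 1: 0, 0, 0, 1
  row 2: 1, 1, 1, 2
  row 3: 1, 1, 2, 3
  row 4: 1, 2, 3, 4

reading off 1-entries of Δ²R: w = (4, 1, 3, 2).

2 SE-corners of the 4-cell Rothe diagram give Ess(w):

[(1, 3, 0), (3, 2, 1)]


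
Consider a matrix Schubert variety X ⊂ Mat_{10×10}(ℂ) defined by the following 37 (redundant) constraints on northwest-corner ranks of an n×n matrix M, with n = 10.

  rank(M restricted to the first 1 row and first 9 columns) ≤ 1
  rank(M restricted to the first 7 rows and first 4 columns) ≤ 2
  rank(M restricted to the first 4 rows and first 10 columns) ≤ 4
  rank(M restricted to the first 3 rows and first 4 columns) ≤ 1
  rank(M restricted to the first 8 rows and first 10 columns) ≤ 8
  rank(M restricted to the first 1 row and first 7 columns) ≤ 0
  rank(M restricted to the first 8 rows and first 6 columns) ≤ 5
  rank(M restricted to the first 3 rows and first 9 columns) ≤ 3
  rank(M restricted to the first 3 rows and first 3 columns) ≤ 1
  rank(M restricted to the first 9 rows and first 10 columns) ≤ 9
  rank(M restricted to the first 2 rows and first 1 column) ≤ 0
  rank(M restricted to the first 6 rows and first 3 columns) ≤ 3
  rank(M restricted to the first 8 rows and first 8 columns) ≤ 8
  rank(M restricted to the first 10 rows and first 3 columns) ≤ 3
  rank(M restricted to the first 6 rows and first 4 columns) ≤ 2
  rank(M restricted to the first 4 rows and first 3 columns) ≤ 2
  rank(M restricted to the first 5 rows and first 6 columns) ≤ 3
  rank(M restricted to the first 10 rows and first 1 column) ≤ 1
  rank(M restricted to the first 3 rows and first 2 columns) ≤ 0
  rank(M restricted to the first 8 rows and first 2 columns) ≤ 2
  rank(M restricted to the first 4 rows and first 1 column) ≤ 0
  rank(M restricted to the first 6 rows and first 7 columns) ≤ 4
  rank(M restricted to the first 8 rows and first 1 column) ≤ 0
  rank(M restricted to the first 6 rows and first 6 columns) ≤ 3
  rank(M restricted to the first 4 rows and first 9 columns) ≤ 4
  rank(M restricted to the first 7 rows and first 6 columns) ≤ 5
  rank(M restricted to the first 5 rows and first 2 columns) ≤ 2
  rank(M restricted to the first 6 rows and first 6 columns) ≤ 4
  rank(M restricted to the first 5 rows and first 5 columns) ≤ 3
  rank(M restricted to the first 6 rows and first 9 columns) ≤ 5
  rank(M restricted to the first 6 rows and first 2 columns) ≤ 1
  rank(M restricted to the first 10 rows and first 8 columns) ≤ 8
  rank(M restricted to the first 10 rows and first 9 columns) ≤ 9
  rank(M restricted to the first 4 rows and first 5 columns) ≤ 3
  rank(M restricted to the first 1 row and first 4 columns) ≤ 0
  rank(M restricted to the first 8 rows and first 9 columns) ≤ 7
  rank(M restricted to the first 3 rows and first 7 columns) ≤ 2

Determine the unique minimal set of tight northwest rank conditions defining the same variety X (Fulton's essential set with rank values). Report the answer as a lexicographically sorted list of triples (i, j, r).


Propagating the 37 rank bounds to every northwest block:

  R[1]: 0  0  0  0  0  0  0  1  1  1
  R[2]: 0  0  1  1  1  1  1  2  2  2
  R[3]: 0  0  1  1  2  2  2  3  3  3
  R[4]: 0  1  2  2  3  3  3  4  4  4
  R[5]: 0  1  2  2  3  3  4  5  5  5
  R[6]: 0  1  2  2  3  3  4  5  5  6
  R[7]: 0  1  2  2  3  4  5  6  6  7
  R[8]: 0  1  2  3  4  5  6  7  7  8
  R[9]: 1  2  3  4  5  6  7  8  8  9
  R[10]: 1  2  3  4  5  6  7  8  9  10

second differences of R give the permutation w = (8, 3, 5, 2, 7, 10, 6, 4, 1, 9).

7 SE-corners of the 23-cell Rothe diagram give Ess(w):

[(1, 7, 0), (3, 2, 0), (3, 4, 1), (6, 6, 3), (6, 9, 5), (7, 4, 2), (8, 1, 0)]


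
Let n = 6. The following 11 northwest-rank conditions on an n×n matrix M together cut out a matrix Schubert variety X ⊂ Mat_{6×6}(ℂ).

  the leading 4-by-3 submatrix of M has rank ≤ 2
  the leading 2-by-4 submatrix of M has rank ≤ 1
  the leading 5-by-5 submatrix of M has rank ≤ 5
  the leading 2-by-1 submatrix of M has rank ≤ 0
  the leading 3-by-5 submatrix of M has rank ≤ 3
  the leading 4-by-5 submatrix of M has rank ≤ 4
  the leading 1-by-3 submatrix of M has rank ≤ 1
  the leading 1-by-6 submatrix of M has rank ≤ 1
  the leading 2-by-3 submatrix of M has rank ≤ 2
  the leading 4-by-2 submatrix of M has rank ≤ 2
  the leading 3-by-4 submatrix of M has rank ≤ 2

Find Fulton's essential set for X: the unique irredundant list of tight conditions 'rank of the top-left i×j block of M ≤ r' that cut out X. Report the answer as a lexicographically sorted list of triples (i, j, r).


Reconstructing r_w from the 11 given conditions:

  R[1]: 0 | 1 | 1 | 1 | 1 | 1
  R[2]: 0 | 1 | 1 | 1 | 2 | 2
  R[3]: 1 | 2 | 2 | 2 | 3 | 3
  R[4]: 1 | 2 | 2 | 3 | 4 | 4
  R[5]: 1 | 2 | 3 | 4 | 5 | 5
  R[6]: 1 | 2 | 3 | 4 | 5 | 6

reading off 1-entries of Δ²R: w = (2, 5, 1, 4, 3, 6).

|D(w)|=5, |Ess(w)|=3:

[(2, 1, 0), (2, 4, 1), (4, 3, 2)]


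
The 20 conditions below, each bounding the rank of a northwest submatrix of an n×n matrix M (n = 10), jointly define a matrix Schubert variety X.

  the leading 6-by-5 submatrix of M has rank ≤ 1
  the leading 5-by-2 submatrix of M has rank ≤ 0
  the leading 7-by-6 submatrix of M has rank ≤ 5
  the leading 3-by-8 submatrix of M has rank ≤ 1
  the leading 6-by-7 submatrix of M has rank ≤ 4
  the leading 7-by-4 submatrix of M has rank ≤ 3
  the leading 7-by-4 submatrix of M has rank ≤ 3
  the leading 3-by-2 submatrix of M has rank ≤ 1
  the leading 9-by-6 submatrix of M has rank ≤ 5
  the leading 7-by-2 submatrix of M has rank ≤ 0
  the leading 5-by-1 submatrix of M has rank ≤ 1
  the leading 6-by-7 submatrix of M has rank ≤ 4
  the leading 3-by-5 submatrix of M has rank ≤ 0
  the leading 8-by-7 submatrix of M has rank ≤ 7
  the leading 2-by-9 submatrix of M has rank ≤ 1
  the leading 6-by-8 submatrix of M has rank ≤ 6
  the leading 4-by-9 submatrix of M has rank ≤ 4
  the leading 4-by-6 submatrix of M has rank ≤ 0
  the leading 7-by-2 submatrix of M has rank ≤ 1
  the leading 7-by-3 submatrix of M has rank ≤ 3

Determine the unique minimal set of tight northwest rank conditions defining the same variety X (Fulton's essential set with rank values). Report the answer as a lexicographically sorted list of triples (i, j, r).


Rank table r_w(10×10) implied by the 20 constraints:

  row 1: 0 | 0 | 0 | 0 | 0 | 0 | 1 | 1 | 1 | 1
  row 2: 0 | 0 | 0 | 0 | 0 | 0 | 1 | 1 | 1 | 2
  row 3: 0 | 0 | 0 | 0 | 0 | 0 | 1 | 1 | 2 | 3
  row 4: 0 | 0 | 0 | 0 | 0 | 0 | 1 | 2 | 3 | 4
  row 5: 0 | 0 | 1 | 1 | 1 | 1 | 2 | 3 | 4 | 5
  row 6: 0 | 0 | 1 | 1 | 1 | 2 | 3 | 4 | 5 | 6
  row 7: 0 | 0 | 1 | 2 | 2 | 3 | 4 | 5 | 6 | 7
  row 8: 1 | 1 | 2 | 3 | 3 | 4 | 5 | 6 | 7 | 8
  row 9: 1 | 2 | 3 | 4 | 4 | 5 | 6 | 7 | 8 | 9
  row 10: 1 | 2 | 3 | 4 | 5 | 6 | 7 | 8 | 9 | 10

reading off 1-entries of Δ²R: w = (7, 10, 9, 8, 3, 6, 4, 1, 2, 5).

Rothe diagram D(w) (35 cells), 5 SE-corners (essential conditions):

[(2, 9, 1), (3, 8, 1), (4, 6, 0), (6, 5, 1), (7, 2, 0)]


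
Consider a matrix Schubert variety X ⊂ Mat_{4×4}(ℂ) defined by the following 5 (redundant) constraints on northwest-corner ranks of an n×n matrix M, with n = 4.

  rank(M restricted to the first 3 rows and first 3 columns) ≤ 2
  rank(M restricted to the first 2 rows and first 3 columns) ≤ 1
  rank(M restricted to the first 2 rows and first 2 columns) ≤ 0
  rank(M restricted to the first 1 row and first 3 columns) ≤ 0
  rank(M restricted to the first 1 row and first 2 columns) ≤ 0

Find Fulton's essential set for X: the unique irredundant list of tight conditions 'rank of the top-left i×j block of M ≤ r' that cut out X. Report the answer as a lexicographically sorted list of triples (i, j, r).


Rank table r_w(4×4) implied by the 5 constraints:

  R[1]: 0, 0, 0, 1
  R[2]: 0, 0, 1, 2
  R[3]: 1, 1, 2, 3
  R[4]: 1, 2, 3, 4

so w = (4, 3, 1, 2).

Rothe diagram D(w) (5 cells), 2 SE-corners (essential conditions):

[(1, 3, 0), (2, 2, 0)]


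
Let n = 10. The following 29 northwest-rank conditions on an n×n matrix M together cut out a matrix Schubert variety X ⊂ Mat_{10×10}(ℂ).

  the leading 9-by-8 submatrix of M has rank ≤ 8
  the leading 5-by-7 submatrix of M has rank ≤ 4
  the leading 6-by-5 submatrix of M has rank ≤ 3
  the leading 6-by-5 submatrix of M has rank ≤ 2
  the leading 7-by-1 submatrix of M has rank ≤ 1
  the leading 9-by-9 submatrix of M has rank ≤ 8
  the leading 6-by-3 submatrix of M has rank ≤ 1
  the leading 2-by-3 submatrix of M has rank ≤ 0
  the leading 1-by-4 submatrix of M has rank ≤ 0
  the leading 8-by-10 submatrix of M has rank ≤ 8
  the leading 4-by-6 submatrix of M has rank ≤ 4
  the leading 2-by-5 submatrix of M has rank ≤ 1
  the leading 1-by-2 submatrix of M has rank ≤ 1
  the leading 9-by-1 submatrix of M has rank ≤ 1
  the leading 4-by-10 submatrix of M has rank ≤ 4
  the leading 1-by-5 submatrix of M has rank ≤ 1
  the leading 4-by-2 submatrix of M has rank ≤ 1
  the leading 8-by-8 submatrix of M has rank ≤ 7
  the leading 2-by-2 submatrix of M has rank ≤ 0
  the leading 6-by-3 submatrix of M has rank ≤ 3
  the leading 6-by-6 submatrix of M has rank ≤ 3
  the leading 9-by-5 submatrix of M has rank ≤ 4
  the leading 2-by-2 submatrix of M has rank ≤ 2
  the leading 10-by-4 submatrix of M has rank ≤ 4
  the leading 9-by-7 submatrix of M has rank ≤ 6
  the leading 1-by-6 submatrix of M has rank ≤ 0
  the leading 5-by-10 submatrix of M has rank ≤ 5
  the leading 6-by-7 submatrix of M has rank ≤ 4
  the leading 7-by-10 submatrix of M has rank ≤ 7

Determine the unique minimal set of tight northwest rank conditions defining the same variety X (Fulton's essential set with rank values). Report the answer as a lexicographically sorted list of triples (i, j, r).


Rank table r_w(10×10) implied by the 29 constraints:

  0 | 0 | 0 | 0 | 0 | 0 | 1 | 1 | 1 | 1
  0 | 0 | 0 | 1 | 1 | 1 | 2 | 2 | 2 | 2
  1 | 1 | 1 | 2 | 2 | 2 | 3 | 3 | 3 | 3
  1 | 1 | 1 | 2 | 2 | 3 | 4 | 4 | 4 | 4
  1 | 1 | 1 | 2 | 2 | 3 | 4 | 5 | 5 | 5
  1 | 1 | 1 | 2 | 2 | 3 | 4 | 5 | 6 | 6
  1 | 2 | 2 | 3 | 3 | 4 | 5 | 6 | 7 | 7
  1 | 2 | 3 | 4 | 4 | 5 | 6 | 7 | 8 | 8
  1 | 2 | 3 | 4 | 4 | 5 | 6 | 7 | 8 | 9
  1 | 2 | 3 | 4 | 5 | 6 | 7 | 8 | 9 | 10

second differences of R give the permutation w = (7, 4, 1, 6, 8, 9, 2, 3, 10, 5).

|D(w)|=19, |Ess(w)|=5:

[(1, 6, 0), (2, 3, 0), (6, 3, 1), (6, 5, 2), (9, 5, 4)]


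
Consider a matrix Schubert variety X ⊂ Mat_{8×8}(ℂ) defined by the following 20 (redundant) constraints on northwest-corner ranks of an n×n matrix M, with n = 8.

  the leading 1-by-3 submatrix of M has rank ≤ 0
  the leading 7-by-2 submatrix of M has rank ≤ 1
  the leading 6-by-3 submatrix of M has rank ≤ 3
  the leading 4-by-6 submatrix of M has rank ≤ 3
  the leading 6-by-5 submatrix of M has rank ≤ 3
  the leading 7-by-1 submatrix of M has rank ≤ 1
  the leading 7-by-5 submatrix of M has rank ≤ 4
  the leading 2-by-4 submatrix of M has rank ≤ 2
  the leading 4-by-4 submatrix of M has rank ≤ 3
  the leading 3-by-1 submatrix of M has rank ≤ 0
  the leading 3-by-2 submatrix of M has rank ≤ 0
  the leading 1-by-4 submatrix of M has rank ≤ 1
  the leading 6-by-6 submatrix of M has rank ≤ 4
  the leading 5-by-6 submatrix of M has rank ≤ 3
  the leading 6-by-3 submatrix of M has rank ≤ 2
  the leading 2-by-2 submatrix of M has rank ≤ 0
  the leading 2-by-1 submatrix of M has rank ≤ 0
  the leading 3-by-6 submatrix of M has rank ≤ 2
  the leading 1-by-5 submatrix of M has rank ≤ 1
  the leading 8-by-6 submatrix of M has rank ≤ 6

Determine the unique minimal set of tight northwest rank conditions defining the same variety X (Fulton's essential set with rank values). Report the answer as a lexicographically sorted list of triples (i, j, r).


Computing R[i][j] = min implied NW-rank bound (n=8, 20 conditions):

  R[1]: 0  0  0  1  1  1  1  1
  R[2]: 0  0  1  2  2  2  2  2
  R[3]: 0  0  1  2  2  2  3  3
  R[4]: 1  1  2  3  3  3  4  4
  R[5]: 1  1  2  3  3  3  4  5
  R[6]: 1  1  2  3  3  4  5  6
  R[7]: 1  1  2  3  4  5  6  7
  R[8]: 1  2  3  4  5  6  7  8

so w = (4, 3, 7, 1, 8, 6, 5, 2).

D(w) has 15 cells with 6 SE-corners; essential set:

[(1, 3, 0), (3, 2, 0), (3, 6, 2), (5, 6, 3), (6, 5, 3), (7, 2, 1)]


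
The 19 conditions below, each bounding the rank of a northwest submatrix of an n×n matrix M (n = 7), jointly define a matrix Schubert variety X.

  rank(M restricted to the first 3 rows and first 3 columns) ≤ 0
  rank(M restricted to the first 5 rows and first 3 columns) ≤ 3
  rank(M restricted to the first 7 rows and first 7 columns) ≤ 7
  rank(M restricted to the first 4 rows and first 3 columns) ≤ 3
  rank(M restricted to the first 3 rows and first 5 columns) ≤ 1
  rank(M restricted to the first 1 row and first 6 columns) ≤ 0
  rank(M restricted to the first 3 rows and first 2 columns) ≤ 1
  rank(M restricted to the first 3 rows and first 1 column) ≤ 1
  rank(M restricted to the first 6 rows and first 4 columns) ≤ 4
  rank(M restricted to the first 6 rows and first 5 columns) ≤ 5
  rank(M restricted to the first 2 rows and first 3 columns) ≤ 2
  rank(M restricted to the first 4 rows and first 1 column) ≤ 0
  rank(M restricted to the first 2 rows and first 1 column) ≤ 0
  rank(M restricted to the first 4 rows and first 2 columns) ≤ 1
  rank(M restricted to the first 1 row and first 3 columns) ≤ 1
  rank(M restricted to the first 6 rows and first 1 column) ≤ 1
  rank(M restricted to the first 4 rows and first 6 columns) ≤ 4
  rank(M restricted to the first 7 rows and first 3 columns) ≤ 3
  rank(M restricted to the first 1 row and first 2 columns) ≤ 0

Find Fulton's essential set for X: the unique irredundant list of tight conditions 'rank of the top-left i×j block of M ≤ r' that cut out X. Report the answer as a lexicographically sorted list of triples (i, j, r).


Propagating the 19 rank bounds to every northwest block:

  row 1: 0 0 0 0 0 0 1
  row 2: 0 0 0 1 1 1 2
  row 3: 0 0 0 1 1 2 3
  row 4: 0 1 1 2 2 3 4
  row 5: 1 2 2 3 3 4 5
  row 6: 1 2 3 4 4 5 6
  row 7: 1 2 3 4 5 6 7

giving w = (7, 4, 6, 2, 1, 3, 5) via Δ²R.

Fulton essential set (4 of the 14 Rothe cells):

[(1, 6, 0), (3, 3, 0), (3, 5, 1), (4, 1, 0)]


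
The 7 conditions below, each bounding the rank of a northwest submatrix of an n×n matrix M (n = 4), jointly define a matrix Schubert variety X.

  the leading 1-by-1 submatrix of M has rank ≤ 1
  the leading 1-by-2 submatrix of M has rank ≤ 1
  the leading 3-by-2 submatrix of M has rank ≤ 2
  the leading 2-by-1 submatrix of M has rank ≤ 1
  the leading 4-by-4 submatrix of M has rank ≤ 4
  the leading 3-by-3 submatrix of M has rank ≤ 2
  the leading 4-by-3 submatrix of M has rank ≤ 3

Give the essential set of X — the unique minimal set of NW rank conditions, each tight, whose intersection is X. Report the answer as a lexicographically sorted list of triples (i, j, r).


Rank table r_w(4×4) implied by the 7 constraints:

  row 1: 1 1 1 1
  row 2: 1 2 2 2
  row 3: 1 2 2 3
  row 4: 1 2 3 4

the unique w with this rank table is (1, 2, 4, 3).

1 SE-corner of the 1-cell Rothe diagram gives Ess(w):

[(3, 3, 2)]


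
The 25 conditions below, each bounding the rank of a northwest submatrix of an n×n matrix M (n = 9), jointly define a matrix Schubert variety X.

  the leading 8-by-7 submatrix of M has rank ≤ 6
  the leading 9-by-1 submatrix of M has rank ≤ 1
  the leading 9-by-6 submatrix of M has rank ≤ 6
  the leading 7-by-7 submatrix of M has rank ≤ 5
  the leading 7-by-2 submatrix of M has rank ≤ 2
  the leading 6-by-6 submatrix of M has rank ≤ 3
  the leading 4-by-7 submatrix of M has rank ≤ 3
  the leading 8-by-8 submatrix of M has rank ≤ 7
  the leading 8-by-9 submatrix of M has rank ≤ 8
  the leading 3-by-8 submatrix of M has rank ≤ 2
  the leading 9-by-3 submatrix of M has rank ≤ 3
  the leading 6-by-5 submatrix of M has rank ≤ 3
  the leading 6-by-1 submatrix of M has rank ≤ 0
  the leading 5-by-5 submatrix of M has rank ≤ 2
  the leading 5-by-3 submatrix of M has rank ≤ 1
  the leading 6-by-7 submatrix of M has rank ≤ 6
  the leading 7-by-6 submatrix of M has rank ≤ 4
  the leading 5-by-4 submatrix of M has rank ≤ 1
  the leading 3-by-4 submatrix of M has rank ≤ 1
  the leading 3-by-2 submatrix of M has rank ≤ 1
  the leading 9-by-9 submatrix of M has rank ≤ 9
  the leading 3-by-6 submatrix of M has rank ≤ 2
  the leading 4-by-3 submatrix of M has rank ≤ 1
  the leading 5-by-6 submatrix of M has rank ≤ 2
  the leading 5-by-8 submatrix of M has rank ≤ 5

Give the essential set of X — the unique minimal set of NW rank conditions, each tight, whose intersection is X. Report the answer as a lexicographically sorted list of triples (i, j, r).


Computing R[i][j] = min implied NW-rank bound (n=9, 25 conditions):

  i=1: 0, 1, 1, 1, 1, 1, 1, 1, 1
  i=2: 0, 1, 1, 1, 2, 2, 2, 2, 2
  i=3: 0, 1, 1, 1, 2, 2, 2, 2, 3
  i=4: 0, 1, 1, 1, 2, 2, 3, 3, 4
  i=5: 0, 1, 1, 1, 2, 2, 3, 4, 5
  i=6: 0, 1, 2, 2, 3, 3, 4, 5, 6
  i=7: 1, 2, 3, 3, 4, 4, 5, 6, 7
  i=8: 1, 2, 3, 4, 5, 5, 6, 7, 8
  i=9: 1, 2, 3, 4, 5, 6, 7, 8, 9

the unique w with this rank table is (2, 5, 9, 7, 8, 3, 1, 4, 6).

Rothe diagram D(w) (19 cells), 4 SE-corners (essential conditions):

[(3, 8, 2), (5, 4, 1), (5, 6, 2), (6, 1, 0)]


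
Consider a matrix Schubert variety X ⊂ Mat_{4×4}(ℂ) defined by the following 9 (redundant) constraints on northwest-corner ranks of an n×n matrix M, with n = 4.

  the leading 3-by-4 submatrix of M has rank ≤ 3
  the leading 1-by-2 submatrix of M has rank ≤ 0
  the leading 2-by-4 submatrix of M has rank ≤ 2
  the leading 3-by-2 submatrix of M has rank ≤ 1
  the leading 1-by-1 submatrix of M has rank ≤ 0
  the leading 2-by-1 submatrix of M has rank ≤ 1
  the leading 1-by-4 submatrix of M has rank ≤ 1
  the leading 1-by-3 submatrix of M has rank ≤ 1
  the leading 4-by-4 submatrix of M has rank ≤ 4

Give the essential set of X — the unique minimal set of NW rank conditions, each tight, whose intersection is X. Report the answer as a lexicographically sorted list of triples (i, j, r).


Computing R[i][j] = min implied NW-rank bound (n=4, 9 conditions):

  row 1: 0 0 1 1
  row 2: 1 1 2 2
  row 3: 1 1 2 3
  row 4: 1 2 3 4

hence w(1..4) = (3, 1, 4, 2).

2 SE-corners of the 3-cell Rothe diagram give Ess(w):

[(1, 2, 0), (3, 2, 1)]
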